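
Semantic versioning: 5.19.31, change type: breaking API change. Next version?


Current: 5.19.31
Change category: 'breaking API change' → major bump
SemVer rule: major bump → increment MAJOR, reset MINOR and PATCH to 0
New: 6.0.0

6.0.0


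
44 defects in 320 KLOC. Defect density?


Defect density = defects / KLOC
Defect density = 44 / 320
Defect density = 0.138 defects/KLOC

0.138 defects/KLOC


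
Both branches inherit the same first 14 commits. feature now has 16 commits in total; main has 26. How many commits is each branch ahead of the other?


Common ancestor: commit #14
feature commits after divergence: 16 - 14 = 2
main commits after divergence: 26 - 14 = 12
feature is 2 commits ahead of main
main is 12 commits ahead of feature

feature ahead: 2, main ahead: 12


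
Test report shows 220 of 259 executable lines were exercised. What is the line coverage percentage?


Coverage = covered / total * 100
Coverage = 220 / 259 * 100
Coverage = 84.94%

84.94%


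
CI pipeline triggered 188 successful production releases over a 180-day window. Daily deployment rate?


Formula: deployments per day = releases / days
= 188 / 180
= 1.044 deploys/day
(equivalently, 7.31 deploys/week)

1.044 deploys/day


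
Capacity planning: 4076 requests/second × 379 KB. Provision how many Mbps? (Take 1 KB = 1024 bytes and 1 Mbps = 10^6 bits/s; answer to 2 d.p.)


Formula: Mbps = payload_bytes * RPS * 8 / 1e6
Payload per request = 379 KB = 379 * 1024 = 388096 bytes
Total bytes/sec = 388096 * 4076 = 1581879296
Total bits/sec = 1581879296 * 8 = 12655034368
Mbps = 12655034368 / 1e6 = 12655.03

12655.03 Mbps


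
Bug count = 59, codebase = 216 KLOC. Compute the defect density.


Defect density = defects / KLOC
Defect density = 59 / 216
Defect density = 0.273 defects/KLOC

0.273 defects/KLOC


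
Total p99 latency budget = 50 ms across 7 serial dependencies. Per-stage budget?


Formula: per_stage = total_budget / stages
per_stage = 50 / 7
per_stage = 7.14 ms

7.14 ms


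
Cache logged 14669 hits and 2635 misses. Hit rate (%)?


Formula: hit rate = hits / (hits + misses) * 100
hit rate = 14669 / (14669 + 2635) * 100
hit rate = 14669 / 17304 * 100
hit rate = 84.77%

84.77%


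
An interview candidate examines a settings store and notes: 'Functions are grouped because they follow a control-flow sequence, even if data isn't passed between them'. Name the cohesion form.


Reasoning: Grouped by order of execution within a routine, not by data flow
Type: Procedural cohesion

Procedural cohesion


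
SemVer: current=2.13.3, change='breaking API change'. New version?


Current: 2.13.3
Change category: 'breaking API change' → major bump
SemVer rule: major bump → increment MAJOR, reset MINOR and PATCH to 0
New: 3.0.0

3.0.0


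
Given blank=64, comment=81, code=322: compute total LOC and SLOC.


Total LOC = blank + comment + code
Total LOC = 64 + 81 + 322 = 467
SLOC (source only) = code = 322

Total LOC: 467, SLOC: 322


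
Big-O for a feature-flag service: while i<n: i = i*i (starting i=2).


Reasoning: squaring drives double-exponential growth; iterations ~ log log n
Complexity: O(log log n)

O(log log n)


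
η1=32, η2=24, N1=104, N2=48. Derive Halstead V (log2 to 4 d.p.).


Formula: V = N * log2(η), where N = N1 + N2 and η = η1 + η2
η = 32 + 24 = 56
N = 104 + 48 = 152
log2(56) ≈ 5.8074
V = 152 * 5.8074 = 882.72

882.72


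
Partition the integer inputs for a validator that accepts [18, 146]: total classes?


Valid range: [18, 146]
Class 1: x < 18 — invalid
Class 2: 18 ≤ x ≤ 146 — valid
Class 3: x > 146 — invalid
Total equivalence classes: 3

3 equivalence classes


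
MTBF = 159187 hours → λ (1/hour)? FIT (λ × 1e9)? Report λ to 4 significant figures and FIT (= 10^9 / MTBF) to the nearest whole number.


Formula: λ = 1 / MTBF; FIT = λ × 1e9 = 1e9 / MTBF
λ = 1 / 159187 ≈ 6.282e-06 failures/hour
FIT = 1e9 / 159187 ≈ 6282 failures per 1e9 hours (nearest whole number)

λ = 6.282e-06 /h, FIT = 6282


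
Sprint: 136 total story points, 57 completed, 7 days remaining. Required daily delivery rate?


Formula: Required rate = Remaining points / Days left
Remaining = 136 - 57 = 79 points
Required rate = 79 / 7 = 11.29 points/day

11.29 points/day


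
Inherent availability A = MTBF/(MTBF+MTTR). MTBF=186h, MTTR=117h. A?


Availability = MTBF / (MTBF + MTTR)
Availability = 186 / (186 + 117)
Availability = 186 / 303
Availability = 61.3861%

61.3861%


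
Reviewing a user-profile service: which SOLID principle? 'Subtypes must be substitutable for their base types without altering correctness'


This describes the Liskov Substitution Principle (LSP)

Liskov Substitution Principle (LSP)


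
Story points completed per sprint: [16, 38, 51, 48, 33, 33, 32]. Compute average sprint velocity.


Formula: Avg velocity = Total points / Number of sprints
Points: [16, 38, 51, 48, 33, 33, 32]
Sum = 16 + 38 + 51 + 48 + 33 + 33 + 32 = 251
Avg velocity = 251 / 7 = 35.86 points/sprint

35.86 points/sprint


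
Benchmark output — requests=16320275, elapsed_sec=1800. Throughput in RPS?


Formula: throughput = requests / seconds
throughput = 16320275 / 1800
throughput = 9066.82 requests/second

9066.82 requests/second


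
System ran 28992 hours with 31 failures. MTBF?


Formula: MTBF = Total operating time / Number of failures
MTBF = 28992 / 31
MTBF = 935.23 hours

935.23 hours


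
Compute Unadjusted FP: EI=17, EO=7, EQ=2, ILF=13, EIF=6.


UFP = EI*4 + EO*5 + EQ*4 + ILF*10 + EIF*7
UFP = 17*4 + 7*5 + 2*4 + 13*10 + 6*7
UFP = 68 + 35 + 8 + 130 + 42
UFP = 283

283


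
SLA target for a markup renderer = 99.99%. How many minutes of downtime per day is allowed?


Formula: allowed downtime = period * (100 - SLA) / 100
Period (day) = 1440 minutes
Unavailability fraction = (100 - 99.99) / 100
Allowed downtime = 1440 * (100 - 99.99) / 100
Allowed downtime = 0.144 minutes

0.144 minutes


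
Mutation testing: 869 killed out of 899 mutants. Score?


Mutation score = killed / total * 100
Mutation score = 869 / 899 * 100
Mutation score = 96.66%

96.66%


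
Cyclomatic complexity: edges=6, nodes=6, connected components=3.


Formula: V(G) = E - N + 2P
V(G) = 6 - 6 + 2*3
V(G) = 0 + 6
V(G) = 6

6


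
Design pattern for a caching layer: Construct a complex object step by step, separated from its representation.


This matches the Builder pattern

Builder


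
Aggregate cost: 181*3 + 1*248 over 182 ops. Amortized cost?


Formula: Amortized cost = Total cost / Operations
Total cost = (181 * 3) + (1 * 248)
Total cost = 543 + 248 = 791
Amortized = 791 / 182 = 4.3462

4.3462


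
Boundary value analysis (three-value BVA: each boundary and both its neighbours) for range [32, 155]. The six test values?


Range: [32, 155]
Boundaries: just below min, min, min+1, max-1, max, just above max
Values: [31, 32, 33, 154, 155, 156]

[31, 32, 33, 154, 155, 156]


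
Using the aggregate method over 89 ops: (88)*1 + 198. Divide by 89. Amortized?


Formula: Amortized cost = Total cost / Operations
Total cost = (88 * 1) + (1 * 198)
Total cost = 88 + 198 = 286
Amortized = 286 / 89 = 3.2135

3.2135


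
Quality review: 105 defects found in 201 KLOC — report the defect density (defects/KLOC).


Defect density = defects / KLOC
Defect density = 105 / 201
Defect density = 0.522 defects/KLOC

0.522 defects/KLOC


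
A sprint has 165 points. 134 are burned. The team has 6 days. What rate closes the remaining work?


Formula: Required rate = Remaining points / Days left
Remaining = 165 - 134 = 31 points
Required rate = 31 / 6 = 5.17 points/day

5.17 points/day


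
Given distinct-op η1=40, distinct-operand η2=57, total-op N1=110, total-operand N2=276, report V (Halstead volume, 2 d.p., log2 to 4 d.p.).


Formula: V = N * log2(η), where N = N1 + N2 and η = η1 + η2
η = 40 + 57 = 97
N = 110 + 276 = 386
log2(97) ≈ 6.5999
V = 386 * 6.5999 = 2547.56

2547.56


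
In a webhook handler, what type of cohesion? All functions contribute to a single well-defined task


Reasoning: Best: single purpose
Type: Functional cohesion

Functional cohesion


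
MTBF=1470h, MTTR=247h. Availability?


Availability = MTBF / (MTBF + MTTR)
Availability = 1470 / (1470 + 247)
Availability = 1470 / 1717
Availability = 85.6144%

85.6144%


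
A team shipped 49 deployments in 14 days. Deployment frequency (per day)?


Formula: deployments per day = releases / days
= 49 / 14
= 3.5 deploys/day
(equivalently, 24.5 deploys/week)

3.5 deploys/day


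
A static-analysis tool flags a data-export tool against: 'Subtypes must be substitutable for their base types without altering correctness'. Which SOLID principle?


This describes the Liskov Substitution Principle (LSP)

Liskov Substitution Principle (LSP)


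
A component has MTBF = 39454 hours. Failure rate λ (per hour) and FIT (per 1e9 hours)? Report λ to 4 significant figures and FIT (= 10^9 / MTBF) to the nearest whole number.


Formula: λ = 1 / MTBF; FIT = λ × 1e9 = 1e9 / MTBF
λ = 1 / 39454 ≈ 2.535e-05 failures/hour
FIT = 1e9 / 39454 ≈ 25346 failures per 1e9 hours (nearest whole number)

λ = 2.535e-05 /h, FIT = 25346


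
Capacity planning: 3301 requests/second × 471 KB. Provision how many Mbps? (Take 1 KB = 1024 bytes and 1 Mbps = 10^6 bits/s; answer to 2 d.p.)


Formula: Mbps = payload_bytes * RPS * 8 / 1e6
Payload per request = 471 KB = 471 * 1024 = 482304 bytes
Total bytes/sec = 482304 * 3301 = 1592085504
Total bits/sec = 1592085504 * 8 = 12736684032
Mbps = 12736684032 / 1e6 = 12736.68

12736.68 Mbps


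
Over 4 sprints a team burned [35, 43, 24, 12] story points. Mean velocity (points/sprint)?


Formula: Avg velocity = Total points / Number of sprints
Points: [35, 43, 24, 12]
Sum = 35 + 43 + 24 + 12 = 114
Avg velocity = 114 / 4 = 28.5 points/sprint

28.5 points/sprint


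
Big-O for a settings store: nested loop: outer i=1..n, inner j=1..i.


Reasoning: triangle: n(n+1)/2 ~ n^2/2
Complexity: O(n^2)

O(n^2)


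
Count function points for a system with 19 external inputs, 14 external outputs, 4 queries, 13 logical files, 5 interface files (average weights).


UFP = EI*4 + EO*5 + EQ*4 + ILF*10 + EIF*7
UFP = 19*4 + 14*5 + 4*4 + 13*10 + 5*7
UFP = 76 + 70 + 16 + 130 + 35
UFP = 327

327


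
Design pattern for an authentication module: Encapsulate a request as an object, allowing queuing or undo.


This matches the Command pattern

Command


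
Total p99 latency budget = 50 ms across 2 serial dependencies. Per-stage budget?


Formula: per_stage = total_budget / stages
per_stage = 50 / 2
per_stage = 25.0 ms

25.0 ms


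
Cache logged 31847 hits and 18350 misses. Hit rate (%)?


Formula: hit rate = hits / (hits + misses) * 100
hit rate = 31847 / (31847 + 18350) * 100
hit rate = 31847 / 50197 * 100
hit rate = 63.44%

63.44%


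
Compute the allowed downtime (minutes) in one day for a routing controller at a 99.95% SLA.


Formula: allowed downtime = period * (100 - SLA) / 100
Period (day) = 1440 minutes
Unavailability fraction = (100 - 99.95) / 100
Allowed downtime = 1440 * (100 - 99.95) / 100
Allowed downtime = 0.72 minutes

0.72 minutes


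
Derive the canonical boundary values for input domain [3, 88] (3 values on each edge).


Range: [3, 88]
Boundaries: just below min, min, min+1, max-1, max, just above max
Values: [2, 3, 4, 87, 88, 89]

[2, 3, 4, 87, 88, 89]


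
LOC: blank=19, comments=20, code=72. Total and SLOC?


Total LOC = blank + comment + code
Total LOC = 19 + 20 + 72 = 111
SLOC (source only) = code = 72

Total LOC: 111, SLOC: 72


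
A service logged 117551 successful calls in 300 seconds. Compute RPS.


Formula: throughput = requests / seconds
throughput = 117551 / 300
throughput = 391.84 requests/second

391.84 requests/second


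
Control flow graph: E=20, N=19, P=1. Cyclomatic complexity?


Formula: V(G) = E - N + 2P
V(G) = 20 - 19 + 2*1
V(G) = 1 + 2
V(G) = 3

3


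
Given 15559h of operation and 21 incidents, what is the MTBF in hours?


Formula: MTBF = Total operating time / Number of failures
MTBF = 15559 / 21
MTBF = 740.9 hours

740.9 hours


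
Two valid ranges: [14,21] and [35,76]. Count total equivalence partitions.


Valid ranges: [14,21] and [35,76]
Class 1: x < 14 — invalid
Class 2: 14 ≤ x ≤ 21 — valid
Class 3: 21 < x < 35 — invalid (gap between ranges)
Class 4: 35 ≤ x ≤ 76 — valid
Class 5: x > 76 — invalid
Total equivalence classes: 5

5 equivalence classes


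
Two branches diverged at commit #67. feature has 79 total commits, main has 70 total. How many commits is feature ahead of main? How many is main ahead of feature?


Common ancestor: commit #67
feature commits after divergence: 79 - 67 = 12
main commits after divergence: 70 - 67 = 3
feature is 12 commits ahead of main
main is 3 commits ahead of feature

feature ahead: 12, main ahead: 3


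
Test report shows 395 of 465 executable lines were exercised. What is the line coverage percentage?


Coverage = covered / total * 100
Coverage = 395 / 465 * 100
Coverage = 84.95%

84.95%


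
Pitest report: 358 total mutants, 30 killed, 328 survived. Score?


Mutation score = killed / total * 100
Mutation score = 30 / 358 * 100
Mutation score = 8.38%

8.38%


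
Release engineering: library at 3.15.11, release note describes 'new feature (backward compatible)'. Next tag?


Current: 3.15.11
Change category: 'new feature (backward compatible)' → minor bump
SemVer rule: minor bump → increment MINOR, reset PATCH to 0 (MAJOR unchanged)
New: 3.16.0

3.16.0


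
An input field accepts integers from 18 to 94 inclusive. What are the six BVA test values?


Range: [18, 94]
Boundaries: just below min, min, min+1, max-1, max, just above max
Values: [17, 18, 19, 93, 94, 95]

[17, 18, 19, 93, 94, 95]


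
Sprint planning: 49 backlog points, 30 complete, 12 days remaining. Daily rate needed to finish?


Formula: Required rate = Remaining points / Days left
Remaining = 49 - 30 = 19 points
Required rate = 19 / 12 = 1.58 points/day

1.58 points/day


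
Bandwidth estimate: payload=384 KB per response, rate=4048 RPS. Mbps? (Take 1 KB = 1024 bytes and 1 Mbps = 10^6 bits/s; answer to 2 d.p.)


Formula: Mbps = payload_bytes * RPS * 8 / 1e6
Payload per request = 384 KB = 384 * 1024 = 393216 bytes
Total bytes/sec = 393216 * 4048 = 1591738368
Total bits/sec = 1591738368 * 8 = 12733906944
Mbps = 12733906944 / 1e6 = 12733.91

12733.91 Mbps


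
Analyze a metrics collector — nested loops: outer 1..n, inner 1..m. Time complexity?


Reasoning: product of independent bounds
Complexity: O(n*m)

O(n*m)


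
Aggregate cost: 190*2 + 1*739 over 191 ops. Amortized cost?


Formula: Amortized cost = Total cost / Operations
Total cost = (190 * 2) + (1 * 739)
Total cost = 380 + 739 = 1119
Amortized = 1119 / 191 = 5.8586

5.8586


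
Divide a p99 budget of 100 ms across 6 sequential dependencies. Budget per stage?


Formula: per_stage = total_budget / stages
per_stage = 100 / 6
per_stage = 16.67 ms

16.67 ms


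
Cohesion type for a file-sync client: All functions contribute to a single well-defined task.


Reasoning: Best: single purpose
Type: Functional cohesion

Functional cohesion


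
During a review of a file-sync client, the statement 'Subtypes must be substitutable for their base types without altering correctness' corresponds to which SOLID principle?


This describes the Liskov Substitution Principle (LSP)

Liskov Substitution Principle (LSP)


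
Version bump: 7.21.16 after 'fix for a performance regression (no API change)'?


Current: 7.21.16
Change category: 'fix for a performance regression (no API change)' → patch bump
SemVer rule: patch bump → increment PATCH (MAJOR and MINOR unchanged)
New: 7.21.17

7.21.17


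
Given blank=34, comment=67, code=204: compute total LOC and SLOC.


Total LOC = blank + comment + code
Total LOC = 34 + 67 + 204 = 305
SLOC (source only) = code = 204

Total LOC: 305, SLOC: 204


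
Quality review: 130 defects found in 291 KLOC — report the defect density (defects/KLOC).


Defect density = defects / KLOC
Defect density = 130 / 291
Defect density = 0.447 defects/KLOC

0.447 defects/KLOC


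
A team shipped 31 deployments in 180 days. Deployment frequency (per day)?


Formula: deployments per day = releases / days
= 31 / 180
= 0.172 deploys/day
(equivalently, 1.21 deploys/week)

0.172 deploys/day


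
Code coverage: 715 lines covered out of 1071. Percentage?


Coverage = covered / total * 100
Coverage = 715 / 1071 * 100
Coverage = 66.76%

66.76%


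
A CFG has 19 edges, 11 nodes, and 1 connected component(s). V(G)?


Formula: V(G) = E - N + 2P
V(G) = 19 - 11 + 2*1
V(G) = 8 + 2
V(G) = 10

10


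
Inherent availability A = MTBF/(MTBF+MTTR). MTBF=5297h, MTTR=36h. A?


Availability = MTBF / (MTBF + MTTR)
Availability = 5297 / (5297 + 36)
Availability = 5297 / 5333
Availability = 99.325%

99.325%


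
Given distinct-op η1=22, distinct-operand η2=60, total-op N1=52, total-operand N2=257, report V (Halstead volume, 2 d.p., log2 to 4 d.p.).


Formula: V = N * log2(η), where N = N1 + N2 and η = η1 + η2
η = 22 + 60 = 82
N = 52 + 257 = 309
log2(82) ≈ 6.3576
V = 309 * 6.3576 = 1964.50

1964.50


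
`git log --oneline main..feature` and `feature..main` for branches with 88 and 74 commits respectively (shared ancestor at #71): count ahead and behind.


Common ancestor: commit #71
feature commits after divergence: 88 - 71 = 17
main commits after divergence: 74 - 71 = 3
feature is 17 commits ahead of main
main is 3 commits ahead of feature

feature ahead: 17, main ahead: 3


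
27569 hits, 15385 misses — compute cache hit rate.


Formula: hit rate = hits / (hits + misses) * 100
hit rate = 27569 / (27569 + 15385) * 100
hit rate = 27569 / 42954 * 100
hit rate = 64.18%

64.18%


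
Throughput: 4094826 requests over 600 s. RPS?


Formula: throughput = requests / seconds
throughput = 4094826 / 600
throughput = 6824.71 requests/second

6824.71 requests/second


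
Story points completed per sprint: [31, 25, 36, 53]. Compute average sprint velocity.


Formula: Avg velocity = Total points / Number of sprints
Points: [31, 25, 36, 53]
Sum = 31 + 25 + 36 + 53 = 145
Avg velocity = 145 / 4 = 36.25 points/sprint

36.25 points/sprint


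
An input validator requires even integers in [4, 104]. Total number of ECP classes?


Constraint: even integers in [4, 104]
Class 1: x < 4 — out-of-range invalid
Class 2: x in [4,104] but odd — wrong type invalid
Class 3: x in [4,104] and even — valid
Class 4: x > 104 — out-of-range invalid
Total equivalence classes: 4

4 equivalence classes


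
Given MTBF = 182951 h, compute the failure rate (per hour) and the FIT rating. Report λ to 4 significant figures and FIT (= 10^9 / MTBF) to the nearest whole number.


Formula: λ = 1 / MTBF; FIT = λ × 1e9 = 1e9 / MTBF
λ = 1 / 182951 ≈ 5.466e-06 failures/hour
FIT = 1e9 / 182951 ≈ 5466 failures per 1e9 hours (nearest whole number)

λ = 5.466e-06 /h, FIT = 5466


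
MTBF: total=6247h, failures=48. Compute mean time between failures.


Formula: MTBF = Total operating time / Number of failures
MTBF = 6247 / 48
MTBF = 130.15 hours

130.15 hours


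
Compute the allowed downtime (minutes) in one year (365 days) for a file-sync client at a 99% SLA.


Formula: allowed downtime = period * (100 - SLA) / 100
Period (year (365 days)) = 525600 minutes
Unavailability fraction = (100 - 99.0) / 100
Allowed downtime = 525600 * (100 - 99.0) / 100
Allowed downtime = 5256.0 minutes

5256.0 minutes


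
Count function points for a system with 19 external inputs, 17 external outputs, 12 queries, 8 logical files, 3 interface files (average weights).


UFP = EI*4 + EO*5 + EQ*4 + ILF*10 + EIF*7
UFP = 19*4 + 17*5 + 12*4 + 8*10 + 3*7
UFP = 76 + 85 + 48 + 80 + 21
UFP = 310

310


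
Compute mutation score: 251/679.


Mutation score = killed / total * 100
Mutation score = 251 / 679 * 100
Mutation score = 36.97%

36.97%


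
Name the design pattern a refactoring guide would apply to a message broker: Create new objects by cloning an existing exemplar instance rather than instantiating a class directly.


This matches the Prototype pattern

Prototype


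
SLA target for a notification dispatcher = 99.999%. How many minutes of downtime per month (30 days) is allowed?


Formula: allowed downtime = period * (100 - SLA) / 100
Period (month (30 days)) = 43200 minutes
Unavailability fraction = (100 - 99.999) / 100
Allowed downtime = 43200 * (100 - 99.999) / 100
Allowed downtime = 0.432 minutes

0.432 minutes


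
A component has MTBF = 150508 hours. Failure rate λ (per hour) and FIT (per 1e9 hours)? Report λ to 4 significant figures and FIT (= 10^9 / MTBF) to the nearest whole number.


Formula: λ = 1 / MTBF; FIT = λ × 1e9 = 1e9 / MTBF
λ = 1 / 150508 ≈ 6.644e-06 failures/hour
FIT = 1e9 / 150508 ≈ 6644 failures per 1e9 hours (nearest whole number)

λ = 6.644e-06 /h, FIT = 6644


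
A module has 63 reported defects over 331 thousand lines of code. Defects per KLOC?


Defect density = defects / KLOC
Defect density = 63 / 331
Defect density = 0.19 defects/KLOC

0.19 defects/KLOC


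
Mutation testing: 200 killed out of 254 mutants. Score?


Mutation score = killed / total * 100
Mutation score = 200 / 254 * 100
Mutation score = 78.74%

78.74%


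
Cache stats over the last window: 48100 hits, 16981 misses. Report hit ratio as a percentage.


Formula: hit rate = hits / (hits + misses) * 100
hit rate = 48100 / (48100 + 16981) * 100
hit rate = 48100 / 65081 * 100
hit rate = 73.91%

73.91%


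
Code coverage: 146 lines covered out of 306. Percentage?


Coverage = covered / total * 100
Coverage = 146 / 306 * 100
Coverage = 47.71%

47.71%


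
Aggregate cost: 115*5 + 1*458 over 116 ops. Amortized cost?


Formula: Amortized cost = Total cost / Operations
Total cost = (115 * 5) + (1 * 458)
Total cost = 575 + 458 = 1033
Amortized = 1033 / 116 = 8.9052

8.9052


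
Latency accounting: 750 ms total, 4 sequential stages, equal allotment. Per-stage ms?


Formula: per_stage = total_budget / stages
per_stage = 750 / 4
per_stage = 187.5 ms

187.5 ms


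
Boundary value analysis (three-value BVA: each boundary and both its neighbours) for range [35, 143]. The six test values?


Range: [35, 143]
Boundaries: just below min, min, min+1, max-1, max, just above max
Values: [34, 35, 36, 142, 143, 144]

[34, 35, 36, 142, 143, 144]


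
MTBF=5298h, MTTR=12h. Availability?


Availability = MTBF / (MTBF + MTTR)
Availability = 5298 / (5298 + 12)
Availability = 5298 / 5310
Availability = 99.774%

99.774%


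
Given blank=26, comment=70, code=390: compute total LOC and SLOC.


Total LOC = blank + comment + code
Total LOC = 26 + 70 + 390 = 486
SLOC (source only) = code = 390

Total LOC: 486, SLOC: 390


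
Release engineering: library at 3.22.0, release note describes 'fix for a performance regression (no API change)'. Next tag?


Current: 3.22.0
Change category: 'fix for a performance regression (no API change)' → patch bump
SemVer rule: patch bump → increment PATCH (MAJOR and MINOR unchanged)
New: 3.22.1

3.22.1


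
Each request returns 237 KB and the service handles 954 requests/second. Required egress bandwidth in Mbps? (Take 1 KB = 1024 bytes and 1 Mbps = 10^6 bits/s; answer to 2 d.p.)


Formula: Mbps = payload_bytes * RPS * 8 / 1e6
Payload per request = 237 KB = 237 * 1024 = 242688 bytes
Total bytes/sec = 242688 * 954 = 231524352
Total bits/sec = 231524352 * 8 = 1852194816
Mbps = 1852194816 / 1e6 = 1852.19

1852.19 Mbps


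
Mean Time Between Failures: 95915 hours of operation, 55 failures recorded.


Formula: MTBF = Total operating time / Number of failures
MTBF = 95915 / 55
MTBF = 1743.91 hours

1743.91 hours


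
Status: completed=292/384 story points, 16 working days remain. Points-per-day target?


Formula: Required rate = Remaining points / Days left
Remaining = 384 - 292 = 92 points
Required rate = 92 / 16 = 5.75 points/day

5.75 points/day


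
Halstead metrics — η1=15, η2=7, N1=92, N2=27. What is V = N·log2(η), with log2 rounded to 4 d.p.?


Formula: V = N * log2(η), where N = N1 + N2 and η = η1 + η2
η = 15 + 7 = 22
N = 92 + 27 = 119
log2(22) ≈ 4.4594
V = 119 * 4.4594 = 530.67

530.67


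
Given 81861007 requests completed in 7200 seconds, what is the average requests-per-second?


Formula: throughput = requests / seconds
throughput = 81861007 / 7200
throughput = 11369.58 requests/second

11369.58 requests/second


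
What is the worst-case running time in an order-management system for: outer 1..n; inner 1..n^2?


Reasoning: n times n^2
Complexity: O(n^3)

O(n^3)


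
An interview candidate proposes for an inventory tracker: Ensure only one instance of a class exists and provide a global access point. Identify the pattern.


This matches the Singleton pattern

Singleton


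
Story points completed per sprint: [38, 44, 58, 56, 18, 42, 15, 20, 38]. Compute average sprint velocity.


Formula: Avg velocity = Total points / Number of sprints
Points: [38, 44, 58, 56, 18, 42, 15, 20, 38]
Sum = 38 + 44 + 58 + 56 + 18 + 42 + 15 + 20 + 38 = 329
Avg velocity = 329 / 9 = 36.56 points/sprint

36.56 points/sprint


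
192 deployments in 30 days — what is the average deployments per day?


Formula: deployments per day = releases / days
= 192 / 30
= 6.4 deploys/day
(equivalently, 44.8 deploys/week)

6.4 deploys/day


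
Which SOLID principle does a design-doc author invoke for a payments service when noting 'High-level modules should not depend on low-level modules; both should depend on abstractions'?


This describes the Dependency Inversion Principle (DIP)

Dependency Inversion Principle (DIP)


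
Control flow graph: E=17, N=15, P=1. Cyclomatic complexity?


Formula: V(G) = E - N + 2P
V(G) = 17 - 15 + 2*1
V(G) = 2 + 2
V(G) = 4

4


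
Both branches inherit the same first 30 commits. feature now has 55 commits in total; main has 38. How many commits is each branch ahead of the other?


Common ancestor: commit #30
feature commits after divergence: 55 - 30 = 25
main commits after divergence: 38 - 30 = 8
feature is 25 commits ahead of main
main is 8 commits ahead of feature

feature ahead: 25, main ahead: 8


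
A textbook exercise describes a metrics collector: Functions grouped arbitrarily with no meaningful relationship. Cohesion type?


Reasoning: Worst: random grouping
Type: Coincidental cohesion

Coincidental cohesion


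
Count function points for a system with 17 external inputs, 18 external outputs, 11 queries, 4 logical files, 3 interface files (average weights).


UFP = EI*4 + EO*5 + EQ*4 + ILF*10 + EIF*7
UFP = 17*4 + 18*5 + 11*4 + 4*10 + 3*7
UFP = 68 + 90 + 44 + 40 + 21
UFP = 263

263


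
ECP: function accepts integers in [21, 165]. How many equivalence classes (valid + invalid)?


Valid range: [21, 165]
Class 1: x < 21 — invalid
Class 2: 21 ≤ x ≤ 165 — valid
Class 3: x > 165 — invalid
Total equivalence classes: 3

3 equivalence classes


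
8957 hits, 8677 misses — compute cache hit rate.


Formula: hit rate = hits / (hits + misses) * 100
hit rate = 8957 / (8957 + 8677) * 100
hit rate = 8957 / 17634 * 100
hit rate = 50.79%

50.79%


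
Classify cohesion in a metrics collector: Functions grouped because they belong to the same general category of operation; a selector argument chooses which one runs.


Reasoning: Grouped by category of activity, not by data or sequence
Type: Logical cohesion

Logical cohesion


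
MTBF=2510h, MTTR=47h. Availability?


Availability = MTBF / (MTBF + MTTR)
Availability = 2510 / (2510 + 47)
Availability = 2510 / 2557
Availability = 98.1619%

98.1619%


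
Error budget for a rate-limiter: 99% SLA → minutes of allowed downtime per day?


Formula: allowed downtime = period * (100 - SLA) / 100
Period (day) = 1440 minutes
Unavailability fraction = (100 - 99.0) / 100
Allowed downtime = 1440 * (100 - 99.0) / 100
Allowed downtime = 14.4 minutes

14.4 minutes


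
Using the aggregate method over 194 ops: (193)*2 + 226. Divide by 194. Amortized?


Formula: Amortized cost = Total cost / Operations
Total cost = (193 * 2) + (1 * 226)
Total cost = 386 + 226 = 612
Amortized = 612 / 194 = 3.1546

3.1546


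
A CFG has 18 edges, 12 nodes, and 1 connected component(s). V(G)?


Formula: V(G) = E - N + 2P
V(G) = 18 - 12 + 2*1
V(G) = 6 + 2
V(G) = 8

8


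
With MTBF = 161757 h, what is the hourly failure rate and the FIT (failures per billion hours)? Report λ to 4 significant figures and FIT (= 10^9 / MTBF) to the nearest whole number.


Formula: λ = 1 / MTBF; FIT = λ × 1e9 = 1e9 / MTBF
λ = 1 / 161757 ≈ 6.182e-06 failures/hour
FIT = 1e9 / 161757 ≈ 6182 failures per 1e9 hours (nearest whole number)

λ = 6.182e-06 /h, FIT = 6182


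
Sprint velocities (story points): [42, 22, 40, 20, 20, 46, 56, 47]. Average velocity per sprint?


Formula: Avg velocity = Total points / Number of sprints
Points: [42, 22, 40, 20, 20, 46, 56, 47]
Sum = 42 + 22 + 40 + 20 + 20 + 46 + 56 + 47 = 293
Avg velocity = 293 / 8 = 36.63 points/sprint

36.63 points/sprint


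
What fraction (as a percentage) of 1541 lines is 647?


Coverage = covered / total * 100
Coverage = 647 / 1541 * 100
Coverage = 41.99%

41.99%


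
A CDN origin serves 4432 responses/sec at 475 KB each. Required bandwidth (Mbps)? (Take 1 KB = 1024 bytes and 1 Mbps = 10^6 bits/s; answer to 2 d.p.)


Formula: Mbps = payload_bytes * RPS * 8 / 1e6
Payload per request = 475 KB = 475 * 1024 = 486400 bytes
Total bytes/sec = 486400 * 4432 = 2155724800
Total bits/sec = 2155724800 * 8 = 17245798400
Mbps = 17245798400 / 1e6 = 17245.8

17245.8 Mbps


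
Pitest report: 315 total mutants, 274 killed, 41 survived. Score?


Mutation score = killed / total * 100
Mutation score = 274 / 315 * 100
Mutation score = 86.98%

86.98%


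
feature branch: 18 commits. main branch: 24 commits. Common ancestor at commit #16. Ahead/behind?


Common ancestor: commit #16
feature commits after divergence: 18 - 16 = 2
main commits after divergence: 24 - 16 = 8
feature is 2 commits ahead of main
main is 8 commits ahead of feature

feature ahead: 2, main ahead: 8


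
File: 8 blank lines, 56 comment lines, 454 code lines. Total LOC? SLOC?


Total LOC = blank + comment + code
Total LOC = 8 + 56 + 454 = 518
SLOC (source only) = code = 454

Total LOC: 518, SLOC: 454


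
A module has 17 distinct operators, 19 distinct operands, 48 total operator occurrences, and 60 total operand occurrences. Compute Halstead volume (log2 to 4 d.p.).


Formula: V = N * log2(η), where N = N1 + N2 and η = η1 + η2
η = 17 + 19 = 36
N = 48 + 60 = 108
log2(36) ≈ 5.1699
V = 108 * 5.1699 = 558.35

558.35


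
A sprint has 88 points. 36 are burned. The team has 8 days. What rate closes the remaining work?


Formula: Required rate = Remaining points / Days left
Remaining = 88 - 36 = 52 points
Required rate = 52 / 8 = 6.5 points/day

6.5 points/day


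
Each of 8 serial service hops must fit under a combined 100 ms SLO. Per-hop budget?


Formula: per_stage = total_budget / stages
per_stage = 100 / 8
per_stage = 12.5 ms

12.5 ms


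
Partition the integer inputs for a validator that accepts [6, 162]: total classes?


Valid range: [6, 162]
Class 1: x < 6 — invalid
Class 2: 6 ≤ x ≤ 162 — valid
Class 3: x > 162 — invalid
Total equivalence classes: 3

3 equivalence classes


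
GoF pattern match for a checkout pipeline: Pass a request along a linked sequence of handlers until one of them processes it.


This matches the Chain of Responsibility pattern

Chain of Responsibility


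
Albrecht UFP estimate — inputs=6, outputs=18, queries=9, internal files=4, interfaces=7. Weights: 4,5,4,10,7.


UFP = EI*4 + EO*5 + EQ*4 + ILF*10 + EIF*7
UFP = 6*4 + 18*5 + 9*4 + 4*10 + 7*7
UFP = 24 + 90 + 36 + 40 + 49
UFP = 239

239


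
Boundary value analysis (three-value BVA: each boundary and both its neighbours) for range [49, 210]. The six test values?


Range: [49, 210]
Boundaries: just below min, min, min+1, max-1, max, just above max
Values: [48, 49, 50, 209, 210, 211]

[48, 49, 50, 209, 210, 211]


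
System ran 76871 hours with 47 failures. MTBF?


Formula: MTBF = Total operating time / Number of failures
MTBF = 76871 / 47
MTBF = 1635.55 hours

1635.55 hours


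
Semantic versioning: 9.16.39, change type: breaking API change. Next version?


Current: 9.16.39
Change category: 'breaking API change' → major bump
SemVer rule: major bump → increment MAJOR, reset MINOR and PATCH to 0
New: 10.0.0

10.0.0


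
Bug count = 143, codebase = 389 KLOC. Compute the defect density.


Defect density = defects / KLOC
Defect density = 143 / 389
Defect density = 0.368 defects/KLOC

0.368 defects/KLOC


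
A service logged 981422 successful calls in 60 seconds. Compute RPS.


Formula: throughput = requests / seconds
throughput = 981422 / 60
throughput = 16357.03 requests/second

16357.03 requests/second


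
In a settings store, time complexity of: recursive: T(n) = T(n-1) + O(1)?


Reasoning: linear recursion with constant work per frame
Complexity: O(n)

O(n)


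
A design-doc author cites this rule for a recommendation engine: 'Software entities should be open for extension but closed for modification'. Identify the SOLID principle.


This describes the Open/Closed Principle (OCP)

Open/Closed Principle (OCP)


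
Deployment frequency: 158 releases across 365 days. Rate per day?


Formula: deployments per day = releases / days
= 158 / 365
= 0.433 deploys/day
(equivalently, 3.03 deploys/week)

0.433 deploys/day


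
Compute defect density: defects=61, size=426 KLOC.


Defect density = defects / KLOC
Defect density = 61 / 426
Defect density = 0.143 defects/KLOC

0.143 defects/KLOC


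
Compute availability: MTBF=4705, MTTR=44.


Availability = MTBF / (MTBF + MTTR)
Availability = 4705 / (4705 + 44)
Availability = 4705 / 4749
Availability = 99.0735%

99.0735%


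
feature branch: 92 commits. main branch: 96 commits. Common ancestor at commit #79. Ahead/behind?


Common ancestor: commit #79
feature commits after divergence: 92 - 79 = 13
main commits after divergence: 96 - 79 = 17
feature is 13 commits ahead of main
main is 17 commits ahead of feature

feature ahead: 13, main ahead: 17


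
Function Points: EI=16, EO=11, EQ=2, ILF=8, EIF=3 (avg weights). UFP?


UFP = EI*4 + EO*5 + EQ*4 + ILF*10 + EIF*7
UFP = 16*4 + 11*5 + 2*4 + 8*10 + 3*7
UFP = 64 + 55 + 8 + 80 + 21
UFP = 228

228


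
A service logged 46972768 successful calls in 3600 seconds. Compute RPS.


Formula: throughput = requests / seconds
throughput = 46972768 / 3600
throughput = 13047.99 requests/second

13047.99 requests/second


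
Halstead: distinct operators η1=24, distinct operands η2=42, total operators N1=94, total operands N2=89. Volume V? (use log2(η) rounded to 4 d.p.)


Formula: V = N * log2(η), where N = N1 + N2 and η = η1 + η2
η = 24 + 42 = 66
N = 94 + 89 = 183
log2(66) ≈ 6.0444
V = 183 * 6.0444 = 1106.13

1106.13


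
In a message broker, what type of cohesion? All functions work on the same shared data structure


Reasoning: Functions share data
Type: Communicational cohesion

Communicational cohesion


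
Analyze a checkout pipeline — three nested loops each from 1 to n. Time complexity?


Reasoning: three levels of nesting over n
Complexity: O(n^3)

O(n^3)


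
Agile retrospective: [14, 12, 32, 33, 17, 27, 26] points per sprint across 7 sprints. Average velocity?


Formula: Avg velocity = Total points / Number of sprints
Points: [14, 12, 32, 33, 17, 27, 26]
Sum = 14 + 12 + 32 + 33 + 17 + 27 + 26 = 161
Avg velocity = 161 / 7 = 23.0 points/sprint

23.0 points/sprint


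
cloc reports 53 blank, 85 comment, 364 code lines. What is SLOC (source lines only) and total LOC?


Total LOC = blank + comment + code
Total LOC = 53 + 85 + 364 = 502
SLOC (source only) = code = 364

Total LOC: 502, SLOC: 364


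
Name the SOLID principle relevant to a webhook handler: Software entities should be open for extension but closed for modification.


This describes the Open/Closed Principle (OCP)

Open/Closed Principle (OCP)


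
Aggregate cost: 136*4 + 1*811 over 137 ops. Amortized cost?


Formula: Amortized cost = Total cost / Operations
Total cost = (136 * 4) + (1 * 811)
Total cost = 544 + 811 = 1355
Amortized = 1355 / 137 = 9.8905

9.8905


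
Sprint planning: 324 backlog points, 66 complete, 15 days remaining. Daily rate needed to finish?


Formula: Required rate = Remaining points / Days left
Remaining = 324 - 66 = 258 points
Required rate = 258 / 15 = 17.2 points/day

17.2 points/day


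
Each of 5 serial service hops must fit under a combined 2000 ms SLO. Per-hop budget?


Formula: per_stage = total_budget / stages
per_stage = 2000 / 5
per_stage = 400.0 ms

400.0 ms


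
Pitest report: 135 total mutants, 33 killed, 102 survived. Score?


Mutation score = killed / total * 100
Mutation score = 33 / 135 * 100
Mutation score = 24.44%

24.44%


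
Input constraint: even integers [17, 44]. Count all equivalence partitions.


Constraint: even integers in [17, 44]
Class 1: x < 17 — out-of-range invalid
Class 2: x in [17,44] but odd — wrong type invalid
Class 3: x in [17,44] and even — valid
Class 4: x > 44 — out-of-range invalid
Total equivalence classes: 4

4 equivalence classes


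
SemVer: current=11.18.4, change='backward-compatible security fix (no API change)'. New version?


Current: 11.18.4
Change category: 'backward-compatible security fix (no API change)' → patch bump
SemVer rule: patch bump → increment PATCH (MAJOR and MINOR unchanged)
New: 11.18.5

11.18.5


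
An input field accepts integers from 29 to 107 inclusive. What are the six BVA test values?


Range: [29, 107]
Boundaries: just below min, min, min+1, max-1, max, just above max
Values: [28, 29, 30, 106, 107, 108]

[28, 29, 30, 106, 107, 108]


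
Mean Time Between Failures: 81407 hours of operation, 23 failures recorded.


Formula: MTBF = Total operating time / Number of failures
MTBF = 81407 / 23
MTBF = 3539.43 hours

3539.43 hours


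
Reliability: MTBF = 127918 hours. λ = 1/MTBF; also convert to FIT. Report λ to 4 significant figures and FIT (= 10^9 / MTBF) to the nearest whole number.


Formula: λ = 1 / MTBF; FIT = λ × 1e9 = 1e9 / MTBF
λ = 1 / 127918 ≈ 7.818e-06 failures/hour
FIT = 1e9 / 127918 ≈ 7818 failures per 1e9 hours (nearest whole number)

λ = 7.818e-06 /h, FIT = 7818


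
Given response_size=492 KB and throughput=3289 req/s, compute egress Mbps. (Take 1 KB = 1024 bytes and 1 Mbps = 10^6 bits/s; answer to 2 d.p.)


Formula: Mbps = payload_bytes * RPS * 8 / 1e6
Payload per request = 492 KB = 492 * 1024 = 503808 bytes
Total bytes/sec = 503808 * 3289 = 1657024512
Total bits/sec = 1657024512 * 8 = 13256196096
Mbps = 13256196096 / 1e6 = 13256.2

13256.2 Mbps


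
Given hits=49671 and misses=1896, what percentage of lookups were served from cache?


Formula: hit rate = hits / (hits + misses) * 100
hit rate = 49671 / (49671 + 1896) * 100
hit rate = 49671 / 51567 * 100
hit rate = 96.32%

96.32%


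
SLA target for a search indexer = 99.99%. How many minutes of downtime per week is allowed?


Formula: allowed downtime = period * (100 - SLA) / 100
Period (week) = 10080 minutes
Unavailability fraction = (100 - 99.99) / 100
Allowed downtime = 10080 * (100 - 99.99) / 100
Allowed downtime = 1.008 minutes

1.008 minutes
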